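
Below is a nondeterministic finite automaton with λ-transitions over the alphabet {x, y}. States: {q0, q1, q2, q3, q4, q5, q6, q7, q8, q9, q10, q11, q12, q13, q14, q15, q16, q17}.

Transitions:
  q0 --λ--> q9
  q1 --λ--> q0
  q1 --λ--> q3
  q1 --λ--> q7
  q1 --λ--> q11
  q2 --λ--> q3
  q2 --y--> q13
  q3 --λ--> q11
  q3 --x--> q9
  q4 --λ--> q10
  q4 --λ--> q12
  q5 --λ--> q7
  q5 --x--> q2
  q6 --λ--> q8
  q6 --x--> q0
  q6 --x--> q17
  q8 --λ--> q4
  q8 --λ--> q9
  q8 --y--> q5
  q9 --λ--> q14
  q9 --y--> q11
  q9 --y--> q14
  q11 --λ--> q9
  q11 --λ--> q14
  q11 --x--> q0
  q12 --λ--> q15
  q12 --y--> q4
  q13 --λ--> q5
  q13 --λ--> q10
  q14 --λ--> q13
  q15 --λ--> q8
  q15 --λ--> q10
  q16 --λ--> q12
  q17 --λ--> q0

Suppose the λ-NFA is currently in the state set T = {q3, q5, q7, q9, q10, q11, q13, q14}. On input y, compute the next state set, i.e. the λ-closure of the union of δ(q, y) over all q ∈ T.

{q5, q7, q9, q10, q11, q13, q14}

q9 on y → {q11, q14}.
No y-transition from q3, q5, q7, q10, q11, q13, q14.
Union after reading y: {q11, q14}.
Now take the λ-closure:
From q11 via λ: add q9.
From q14 via λ: add q13.
From q13 via λ: add q5, q10.
From q5 via λ: add q7.
No new states can be added; the closed set is {q5, q7, q9, q10, q11, q13, q14}.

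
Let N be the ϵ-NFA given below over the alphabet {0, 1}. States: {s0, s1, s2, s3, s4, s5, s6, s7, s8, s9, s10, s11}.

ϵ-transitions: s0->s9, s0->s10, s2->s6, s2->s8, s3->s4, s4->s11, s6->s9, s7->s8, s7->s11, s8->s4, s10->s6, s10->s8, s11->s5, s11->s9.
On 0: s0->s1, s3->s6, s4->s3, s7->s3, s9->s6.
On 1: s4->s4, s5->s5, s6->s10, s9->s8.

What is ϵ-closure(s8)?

{s4, s5, s8, s9, s11}

Start with {s8}.
From s8 via ϵ: add s4.
From s4 via ϵ: add s11.
From s11 via ϵ: add s5, s9.
No new states can be added; the closed set is {s4, s5, s8, s9, s11}.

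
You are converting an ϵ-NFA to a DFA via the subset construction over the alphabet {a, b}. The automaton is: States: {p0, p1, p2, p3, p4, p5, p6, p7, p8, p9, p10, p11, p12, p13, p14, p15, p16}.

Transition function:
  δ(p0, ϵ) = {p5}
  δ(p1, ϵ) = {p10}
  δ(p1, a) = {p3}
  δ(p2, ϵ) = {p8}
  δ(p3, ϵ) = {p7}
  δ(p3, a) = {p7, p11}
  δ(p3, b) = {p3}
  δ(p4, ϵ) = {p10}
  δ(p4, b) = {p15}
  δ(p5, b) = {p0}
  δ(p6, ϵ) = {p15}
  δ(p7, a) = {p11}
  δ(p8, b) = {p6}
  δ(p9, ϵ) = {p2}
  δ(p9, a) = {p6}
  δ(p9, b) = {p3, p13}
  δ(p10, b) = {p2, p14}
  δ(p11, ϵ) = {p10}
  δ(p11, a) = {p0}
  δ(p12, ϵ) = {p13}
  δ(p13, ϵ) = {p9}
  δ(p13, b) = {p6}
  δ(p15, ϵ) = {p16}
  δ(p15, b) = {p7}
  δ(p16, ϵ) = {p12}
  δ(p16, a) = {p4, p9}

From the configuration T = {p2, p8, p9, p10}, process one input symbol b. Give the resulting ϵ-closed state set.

p8 on b → {p6}.
p9 on b → {p3, p13}.
p10 on b → {p2, p14}.
No b-transition from p2.
Union after reading b: {p2, p3, p6, p13, p14}.
Now take the ϵ-closure:
From p2 via ϵ: add p8.
From p3 via ϵ: add p7.
From p6 via ϵ: add p15.
From p13 via ϵ: add p9.
From p15 via ϵ: add p16.
From p16 via ϵ: add p12.
No new states can be added; the closed set is {p2, p3, p6, p7, p8, p9, p12, p13, p14, p15, p16}.

{p2, p3, p6, p7, p8, p9, p12, p13, p14, p15, p16}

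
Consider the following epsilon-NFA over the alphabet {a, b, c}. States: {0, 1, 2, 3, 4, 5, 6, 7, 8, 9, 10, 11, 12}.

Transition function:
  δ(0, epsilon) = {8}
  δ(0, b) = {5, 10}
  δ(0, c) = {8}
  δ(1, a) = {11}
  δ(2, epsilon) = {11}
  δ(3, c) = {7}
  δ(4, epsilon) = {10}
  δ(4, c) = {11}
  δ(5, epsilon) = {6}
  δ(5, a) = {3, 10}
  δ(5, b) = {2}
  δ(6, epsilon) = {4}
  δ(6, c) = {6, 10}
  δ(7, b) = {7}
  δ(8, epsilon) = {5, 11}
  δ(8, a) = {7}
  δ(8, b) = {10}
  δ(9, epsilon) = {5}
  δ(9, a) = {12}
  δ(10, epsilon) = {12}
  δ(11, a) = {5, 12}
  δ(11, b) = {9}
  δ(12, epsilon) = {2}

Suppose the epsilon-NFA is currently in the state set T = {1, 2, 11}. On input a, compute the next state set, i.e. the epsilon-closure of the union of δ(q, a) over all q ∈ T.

{2, 4, 5, 6, 10, 11, 12}

1 on a → {11}.
11 on a → {5, 12}.
No a-transition from 2.
Union after reading a: {5, 11, 12}.
Now take the epsilon-closure:
From 5 via epsilon: add 6.
From 12 via epsilon: add 2.
From 6 via epsilon: add 4.
From 4 via epsilon: add 10.
No new states can be added; the closed set is {2, 4, 5, 6, 10, 11, 12}.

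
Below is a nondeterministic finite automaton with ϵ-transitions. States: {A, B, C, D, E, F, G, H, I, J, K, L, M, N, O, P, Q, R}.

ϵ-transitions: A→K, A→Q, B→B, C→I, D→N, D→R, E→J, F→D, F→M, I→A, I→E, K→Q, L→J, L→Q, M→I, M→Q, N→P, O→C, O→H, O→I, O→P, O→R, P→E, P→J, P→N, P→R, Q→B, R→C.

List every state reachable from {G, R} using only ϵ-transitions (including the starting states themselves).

{A, B, C, E, G, I, J, K, Q, R}

Start with {G, R}.
From R via ϵ: add C.
From C via ϵ: add I.
From I via ϵ: add A, E.
From A via ϵ: add K, Q.
From E via ϵ: add J.
From Q via ϵ: add B.
No new states can be added; the closed set is {A, B, C, E, G, I, J, K, Q, R}.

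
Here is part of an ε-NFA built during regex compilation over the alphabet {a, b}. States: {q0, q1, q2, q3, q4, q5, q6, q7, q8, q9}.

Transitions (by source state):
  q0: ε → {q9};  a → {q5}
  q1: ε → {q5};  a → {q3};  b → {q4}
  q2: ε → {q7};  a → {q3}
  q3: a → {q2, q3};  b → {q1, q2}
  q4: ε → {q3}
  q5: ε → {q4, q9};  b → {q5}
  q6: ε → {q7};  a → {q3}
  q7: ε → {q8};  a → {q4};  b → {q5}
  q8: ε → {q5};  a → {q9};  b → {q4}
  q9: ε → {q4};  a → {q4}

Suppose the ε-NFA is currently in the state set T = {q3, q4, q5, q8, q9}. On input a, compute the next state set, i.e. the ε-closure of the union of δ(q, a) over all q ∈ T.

q3 on a → {q2, q3}.
q8 on a → {q9}.
q9 on a → {q4}.
No a-transition from q4, q5.
Union after reading a: {q2, q3, q4, q9}.
Now take the ε-closure:
From q2 via ε: add q7.
From q7 via ε: add q8.
From q8 via ε: add q5.
No new states can be added; the closed set is {q2, q3, q4, q5, q7, q8, q9}.

{q2, q3, q4, q5, q7, q8, q9}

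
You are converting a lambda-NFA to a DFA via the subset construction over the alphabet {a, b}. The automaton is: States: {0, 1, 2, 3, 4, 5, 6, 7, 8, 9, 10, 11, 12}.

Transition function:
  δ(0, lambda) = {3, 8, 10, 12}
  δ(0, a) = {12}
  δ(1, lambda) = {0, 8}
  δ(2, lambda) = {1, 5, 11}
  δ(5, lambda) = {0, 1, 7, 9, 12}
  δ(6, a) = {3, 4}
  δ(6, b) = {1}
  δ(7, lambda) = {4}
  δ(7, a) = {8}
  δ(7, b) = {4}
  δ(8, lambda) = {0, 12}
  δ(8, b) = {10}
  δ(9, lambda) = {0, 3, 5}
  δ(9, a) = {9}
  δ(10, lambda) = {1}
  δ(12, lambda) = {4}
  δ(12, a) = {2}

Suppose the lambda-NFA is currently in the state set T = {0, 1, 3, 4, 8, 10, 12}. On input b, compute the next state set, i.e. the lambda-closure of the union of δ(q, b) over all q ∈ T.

{0, 1, 3, 4, 8, 10, 12}

8 on b → {10}.
No b-transition from 0, 1, 3, 4, 10, 12.
Union after reading b: {10}.
Now take the lambda-closure:
From 10 via lambda: add 1.
From 1 via lambda: add 0, 8.
From 0 via lambda: add 3, 12.
From 12 via lambda: add 4.
No new states can be added; the closed set is {0, 1, 3, 4, 8, 10, 12}.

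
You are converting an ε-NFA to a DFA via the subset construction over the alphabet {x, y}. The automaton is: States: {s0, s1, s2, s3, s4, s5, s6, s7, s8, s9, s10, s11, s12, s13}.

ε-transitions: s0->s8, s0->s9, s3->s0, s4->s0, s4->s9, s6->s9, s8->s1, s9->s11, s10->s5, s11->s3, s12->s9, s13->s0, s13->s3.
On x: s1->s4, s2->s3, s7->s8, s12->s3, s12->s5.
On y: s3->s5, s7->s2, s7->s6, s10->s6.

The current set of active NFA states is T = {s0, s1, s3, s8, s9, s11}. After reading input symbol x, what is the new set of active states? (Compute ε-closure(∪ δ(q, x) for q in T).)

{s0, s1, s3, s4, s8, s9, s11}

s1 on x → {s4}.
No x-transition from s0, s3, s8, s9, s11.
Union after reading x: {s4}.
Now take the ε-closure:
From s4 via ε: add s0, s9.
From s0 via ε: add s8.
From s9 via ε: add s11.
From s8 via ε: add s1.
From s11 via ε: add s3.
No new states can be added; the closed set is {s0, s1, s3, s4, s8, s9, s11}.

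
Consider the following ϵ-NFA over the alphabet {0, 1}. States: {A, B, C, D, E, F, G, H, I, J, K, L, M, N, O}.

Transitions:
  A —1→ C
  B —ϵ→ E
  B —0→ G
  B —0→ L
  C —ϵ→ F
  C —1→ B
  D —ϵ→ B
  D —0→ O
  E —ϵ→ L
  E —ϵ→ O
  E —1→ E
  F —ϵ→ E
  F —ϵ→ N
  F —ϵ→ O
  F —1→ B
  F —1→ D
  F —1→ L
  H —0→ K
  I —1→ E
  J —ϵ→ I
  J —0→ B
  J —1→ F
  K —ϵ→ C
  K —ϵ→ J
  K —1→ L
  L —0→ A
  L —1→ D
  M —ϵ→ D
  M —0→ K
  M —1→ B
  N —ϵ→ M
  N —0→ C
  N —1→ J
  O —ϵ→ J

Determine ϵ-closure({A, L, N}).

{A, B, D, E, I, J, L, M, N, O}

Start with {A, L, N}.
From N via ϵ: add M.
From M via ϵ: add D.
From D via ϵ: add B.
From B via ϵ: add E.
From E via ϵ: add O.
From O via ϵ: add J.
From J via ϵ: add I.
No new states can be added; the closed set is {A, B, D, E, I, J, L, M, N, O}.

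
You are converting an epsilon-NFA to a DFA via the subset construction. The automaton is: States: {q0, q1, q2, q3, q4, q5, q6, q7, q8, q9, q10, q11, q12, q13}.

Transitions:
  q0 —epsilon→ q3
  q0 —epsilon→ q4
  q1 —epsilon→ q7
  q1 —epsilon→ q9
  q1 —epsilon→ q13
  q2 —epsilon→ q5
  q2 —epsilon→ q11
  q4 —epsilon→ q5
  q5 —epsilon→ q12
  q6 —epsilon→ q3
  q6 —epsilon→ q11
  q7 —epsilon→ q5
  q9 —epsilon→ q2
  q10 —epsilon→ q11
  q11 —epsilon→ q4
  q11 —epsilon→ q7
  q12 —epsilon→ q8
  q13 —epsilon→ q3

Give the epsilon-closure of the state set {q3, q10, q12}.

Start with {q3, q10, q12}.
From q10 via epsilon: add q11.
From q12 via epsilon: add q8.
From q11 via epsilon: add q4, q7.
From q4 via epsilon: add q5.
No new states can be added; the closed set is {q3, q4, q5, q7, q8, q10, q11, q12}.

{q3, q4, q5, q7, q8, q10, q11, q12}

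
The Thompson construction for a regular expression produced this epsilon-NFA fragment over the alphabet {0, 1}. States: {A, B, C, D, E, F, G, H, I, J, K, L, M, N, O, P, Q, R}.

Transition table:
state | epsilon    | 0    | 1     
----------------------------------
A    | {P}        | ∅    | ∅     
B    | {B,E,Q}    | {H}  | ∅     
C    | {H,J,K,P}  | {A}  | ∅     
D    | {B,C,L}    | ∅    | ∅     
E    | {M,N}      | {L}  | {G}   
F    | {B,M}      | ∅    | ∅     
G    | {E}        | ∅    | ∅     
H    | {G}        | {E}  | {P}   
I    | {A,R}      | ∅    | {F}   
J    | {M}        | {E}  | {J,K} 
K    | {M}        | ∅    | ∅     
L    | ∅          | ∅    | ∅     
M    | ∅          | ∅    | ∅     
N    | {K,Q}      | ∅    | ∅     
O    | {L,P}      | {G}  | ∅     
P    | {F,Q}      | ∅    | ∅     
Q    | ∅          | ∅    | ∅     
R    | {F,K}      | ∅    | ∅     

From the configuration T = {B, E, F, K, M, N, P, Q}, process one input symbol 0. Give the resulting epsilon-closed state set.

B on 0 → {H}.
E on 0 → {L}.
No 0-transition from F, K, M, N, P, Q.
Union after reading 0: {H, L}.
Now take the epsilon-closure:
From H via epsilon: add G.
From G via epsilon: add E.
From E via epsilon: add M, N.
From N via epsilon: add K, Q.
No new states can be added; the closed set is {E, G, H, K, L, M, N, Q}.

{E, G, H, K, L, M, N, Q}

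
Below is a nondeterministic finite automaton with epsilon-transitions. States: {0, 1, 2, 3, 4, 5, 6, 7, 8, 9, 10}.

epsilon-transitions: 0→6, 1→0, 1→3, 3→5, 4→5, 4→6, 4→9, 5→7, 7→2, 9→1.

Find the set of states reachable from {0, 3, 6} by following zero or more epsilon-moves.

Start with {0, 3, 6}.
From 3 via epsilon: add 5.
From 5 via epsilon: add 7.
From 7 via epsilon: add 2.
No new states can be added; the closed set is {0, 2, 3, 5, 6, 7}.

{0, 2, 3, 5, 6, 7}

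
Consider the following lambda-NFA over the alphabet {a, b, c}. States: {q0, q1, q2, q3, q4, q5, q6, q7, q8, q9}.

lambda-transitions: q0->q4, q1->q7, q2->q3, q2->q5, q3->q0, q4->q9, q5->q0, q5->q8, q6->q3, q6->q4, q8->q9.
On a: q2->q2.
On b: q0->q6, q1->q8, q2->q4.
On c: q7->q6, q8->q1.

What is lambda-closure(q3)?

Start with {q3}.
From q3 via lambda: add q0.
From q0 via lambda: add q4.
From q4 via lambda: add q9.
No new states can be added; the closed set is {q0, q3, q4, q9}.

{q0, q3, q4, q9}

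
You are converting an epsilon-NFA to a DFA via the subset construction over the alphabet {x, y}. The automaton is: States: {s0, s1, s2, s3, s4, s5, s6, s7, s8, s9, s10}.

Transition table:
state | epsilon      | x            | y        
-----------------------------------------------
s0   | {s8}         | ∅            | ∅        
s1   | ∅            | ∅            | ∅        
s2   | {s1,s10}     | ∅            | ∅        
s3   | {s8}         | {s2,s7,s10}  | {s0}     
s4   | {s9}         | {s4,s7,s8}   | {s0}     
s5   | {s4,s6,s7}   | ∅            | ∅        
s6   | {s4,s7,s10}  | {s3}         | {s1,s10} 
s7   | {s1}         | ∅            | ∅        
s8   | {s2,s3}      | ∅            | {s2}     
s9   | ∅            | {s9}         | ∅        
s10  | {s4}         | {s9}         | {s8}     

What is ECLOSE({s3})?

{s1, s2, s3, s4, s8, s9, s10}

Start with {s3}.
From s3 via epsilon: add s8.
From s8 via epsilon: add s2.
From s2 via epsilon: add s1, s10.
From s10 via epsilon: add s4.
From s4 via epsilon: add s9.
No new states can be added; the closed set is {s1, s2, s3, s4, s8, s9, s10}.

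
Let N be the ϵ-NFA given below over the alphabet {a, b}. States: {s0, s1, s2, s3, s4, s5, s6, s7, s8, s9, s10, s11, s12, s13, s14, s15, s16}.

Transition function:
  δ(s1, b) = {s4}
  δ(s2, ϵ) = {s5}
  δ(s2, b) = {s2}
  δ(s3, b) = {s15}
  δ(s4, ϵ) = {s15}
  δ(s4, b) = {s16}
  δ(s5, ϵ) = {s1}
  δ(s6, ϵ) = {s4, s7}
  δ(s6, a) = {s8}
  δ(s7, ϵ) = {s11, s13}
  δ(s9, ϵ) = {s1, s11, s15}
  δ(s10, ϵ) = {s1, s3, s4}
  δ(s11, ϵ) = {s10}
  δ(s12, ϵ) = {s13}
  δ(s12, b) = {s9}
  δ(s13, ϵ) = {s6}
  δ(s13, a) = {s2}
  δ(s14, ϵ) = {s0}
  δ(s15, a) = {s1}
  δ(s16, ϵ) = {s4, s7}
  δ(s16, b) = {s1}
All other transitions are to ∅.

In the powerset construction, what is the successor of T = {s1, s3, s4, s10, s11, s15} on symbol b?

s1 on b → {s4}.
s3 on b → {s15}.
s4 on b → {s16}.
No b-transition from s10, s11, s15.
Union after reading b: {s4, s15, s16}.
Now take the ϵ-closure:
From s16 via ϵ: add s7.
From s7 via ϵ: add s11, s13.
From s11 via ϵ: add s10.
From s13 via ϵ: add s6.
From s10 via ϵ: add s1, s3.
No new states can be added; the closed set is {s1, s3, s4, s6, s7, s10, s11, s13, s15, s16}.

{s1, s3, s4, s6, s7, s10, s11, s13, s15, s16}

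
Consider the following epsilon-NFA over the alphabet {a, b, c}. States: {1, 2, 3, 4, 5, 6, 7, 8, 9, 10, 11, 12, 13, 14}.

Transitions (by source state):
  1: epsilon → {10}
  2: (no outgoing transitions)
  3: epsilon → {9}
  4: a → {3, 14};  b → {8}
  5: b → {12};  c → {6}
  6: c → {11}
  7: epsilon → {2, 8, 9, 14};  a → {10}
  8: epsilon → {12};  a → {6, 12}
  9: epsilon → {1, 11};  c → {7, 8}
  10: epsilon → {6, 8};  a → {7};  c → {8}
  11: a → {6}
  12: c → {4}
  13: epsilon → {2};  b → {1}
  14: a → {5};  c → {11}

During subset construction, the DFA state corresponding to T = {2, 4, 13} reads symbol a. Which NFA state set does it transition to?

4 on a → {3, 14}.
No a-transition from 2, 13.
Union after reading a: {3, 14}.
Now take the epsilon-closure:
From 3 via epsilon: add 9.
From 9 via epsilon: add 1, 11.
From 1 via epsilon: add 10.
From 10 via epsilon: add 6, 8.
From 8 via epsilon: add 12.
No new states can be added; the closed set is {1, 3, 6, 8, 9, 10, 11, 12, 14}.

{1, 3, 6, 8, 9, 10, 11, 12, 14}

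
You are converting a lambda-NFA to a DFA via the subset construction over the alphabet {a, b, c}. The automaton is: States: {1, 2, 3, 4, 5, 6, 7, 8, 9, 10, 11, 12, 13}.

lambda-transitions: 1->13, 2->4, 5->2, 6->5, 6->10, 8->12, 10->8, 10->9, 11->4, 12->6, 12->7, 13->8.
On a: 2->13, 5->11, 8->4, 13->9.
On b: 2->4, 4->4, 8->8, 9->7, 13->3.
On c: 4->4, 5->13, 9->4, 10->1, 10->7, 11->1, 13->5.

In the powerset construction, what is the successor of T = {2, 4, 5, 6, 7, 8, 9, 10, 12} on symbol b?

2 on b → {4}.
4 on b → {4}.
8 on b → {8}.
9 on b → {7}.
No b-transition from 5, 6, 7, 10, 12.
Union after reading b: {4, 7, 8}.
Now take the lambda-closure:
From 8 via lambda: add 12.
From 12 via lambda: add 6.
From 6 via lambda: add 5, 10.
From 5 via lambda: add 2.
From 10 via lambda: add 9.
No new states can be added; the closed set is {2, 4, 5, 6, 7, 8, 9, 10, 12}.

{2, 4, 5, 6, 7, 8, 9, 10, 12}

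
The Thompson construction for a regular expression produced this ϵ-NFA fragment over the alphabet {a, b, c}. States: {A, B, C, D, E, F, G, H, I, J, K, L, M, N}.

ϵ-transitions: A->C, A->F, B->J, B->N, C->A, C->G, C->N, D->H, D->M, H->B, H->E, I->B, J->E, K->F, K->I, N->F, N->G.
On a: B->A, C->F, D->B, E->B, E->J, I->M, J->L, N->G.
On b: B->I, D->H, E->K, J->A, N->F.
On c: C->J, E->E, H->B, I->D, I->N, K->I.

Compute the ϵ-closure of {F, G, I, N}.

{B, E, F, G, I, J, N}

Start with {F, G, I, N}.
From I via ϵ: add B.
From B via ϵ: add J.
From J via ϵ: add E.
No new states can be added; the closed set is {B, E, F, G, I, J, N}.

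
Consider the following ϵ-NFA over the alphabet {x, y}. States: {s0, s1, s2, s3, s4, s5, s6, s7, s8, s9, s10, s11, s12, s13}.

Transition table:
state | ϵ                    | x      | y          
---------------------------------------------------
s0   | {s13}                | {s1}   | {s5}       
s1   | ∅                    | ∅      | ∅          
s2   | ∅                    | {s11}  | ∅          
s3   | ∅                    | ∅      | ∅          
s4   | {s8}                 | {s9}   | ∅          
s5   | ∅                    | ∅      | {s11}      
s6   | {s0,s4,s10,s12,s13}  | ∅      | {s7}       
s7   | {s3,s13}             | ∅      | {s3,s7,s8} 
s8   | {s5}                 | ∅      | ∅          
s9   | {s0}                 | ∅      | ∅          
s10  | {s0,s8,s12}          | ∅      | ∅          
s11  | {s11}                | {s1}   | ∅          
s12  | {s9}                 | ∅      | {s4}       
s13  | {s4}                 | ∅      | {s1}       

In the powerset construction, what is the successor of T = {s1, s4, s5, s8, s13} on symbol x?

{s0, s4, s5, s8, s9, s13}

s4 on x → {s9}.
No x-transition from s1, s5, s8, s13.
Union after reading x: {s9}.
Now take the ϵ-closure:
From s9 via ϵ: add s0.
From s0 via ϵ: add s13.
From s13 via ϵ: add s4.
From s4 via ϵ: add s8.
From s8 via ϵ: add s5.
No new states can be added; the closed set is {s0, s4, s5, s8, s9, s13}.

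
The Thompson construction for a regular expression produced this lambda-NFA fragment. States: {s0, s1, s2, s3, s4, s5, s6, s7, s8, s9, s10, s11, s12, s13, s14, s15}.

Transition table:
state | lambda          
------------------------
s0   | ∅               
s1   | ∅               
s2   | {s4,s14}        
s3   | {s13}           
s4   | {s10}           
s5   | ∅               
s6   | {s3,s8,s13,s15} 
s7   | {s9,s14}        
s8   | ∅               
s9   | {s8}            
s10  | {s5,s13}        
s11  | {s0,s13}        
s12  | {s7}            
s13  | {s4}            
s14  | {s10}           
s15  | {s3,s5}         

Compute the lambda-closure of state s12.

{s4, s5, s7, s8, s9, s10, s12, s13, s14}

Start with {s12}.
From s12 via lambda: add s7.
From s7 via lambda: add s9, s14.
From s9 via lambda: add s8.
From s14 via lambda: add s10.
From s10 via lambda: add s5, s13.
From s13 via lambda: add s4.
No new states can be added; the closed set is {s4, s5, s7, s8, s9, s10, s12, s13, s14}.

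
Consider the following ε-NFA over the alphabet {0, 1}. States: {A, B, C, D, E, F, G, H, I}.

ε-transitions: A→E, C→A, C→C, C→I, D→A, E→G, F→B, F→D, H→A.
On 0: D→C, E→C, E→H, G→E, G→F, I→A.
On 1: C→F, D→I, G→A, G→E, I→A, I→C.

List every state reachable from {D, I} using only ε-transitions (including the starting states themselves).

Start with {D, I}.
From D via ε: add A.
From A via ε: add E.
From E via ε: add G.
No new states can be added; the closed set is {A, D, E, G, I}.

{A, D, E, G, I}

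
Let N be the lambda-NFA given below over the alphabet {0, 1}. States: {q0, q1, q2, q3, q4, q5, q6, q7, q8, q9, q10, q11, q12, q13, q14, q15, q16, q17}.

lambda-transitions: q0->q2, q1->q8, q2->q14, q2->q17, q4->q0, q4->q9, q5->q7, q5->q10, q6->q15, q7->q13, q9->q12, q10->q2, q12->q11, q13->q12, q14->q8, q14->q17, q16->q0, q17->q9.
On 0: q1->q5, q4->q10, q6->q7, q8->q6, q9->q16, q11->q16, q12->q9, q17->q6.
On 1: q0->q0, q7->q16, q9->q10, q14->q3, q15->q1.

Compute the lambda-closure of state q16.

Start with {q16}.
From q16 via lambda: add q0.
From q0 via lambda: add q2.
From q2 via lambda: add q14, q17.
From q14 via lambda: add q8.
From q17 via lambda: add q9.
From q9 via lambda: add q12.
From q12 via lambda: add q11.
No new states can be added; the closed set is {q0, q2, q8, q9, q11, q12, q14, q16, q17}.

{q0, q2, q8, q9, q11, q12, q14, q16, q17}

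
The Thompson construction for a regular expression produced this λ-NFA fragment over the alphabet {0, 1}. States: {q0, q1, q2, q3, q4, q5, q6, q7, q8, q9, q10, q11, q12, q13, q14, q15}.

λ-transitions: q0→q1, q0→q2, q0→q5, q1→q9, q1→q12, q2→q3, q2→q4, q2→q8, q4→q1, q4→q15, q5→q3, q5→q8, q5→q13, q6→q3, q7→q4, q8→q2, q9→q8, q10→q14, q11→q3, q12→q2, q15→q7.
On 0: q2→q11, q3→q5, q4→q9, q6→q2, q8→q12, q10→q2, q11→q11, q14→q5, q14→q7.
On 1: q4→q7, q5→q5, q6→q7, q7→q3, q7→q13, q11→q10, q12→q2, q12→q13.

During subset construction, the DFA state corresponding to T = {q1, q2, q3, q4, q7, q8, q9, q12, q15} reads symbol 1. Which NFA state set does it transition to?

q4 on 1 → {q7}.
q7 on 1 → {q3, q13}.
q12 on 1 → {q2, q13}.
No 1-transition from q1, q2, q3, q8, q9, q15.
Union after reading 1: {q2, q3, q7, q13}.
Now take the λ-closure:
From q2 via λ: add q4, q8.
From q4 via λ: add q1, q15.
From q1 via λ: add q9, q12.
No new states can be added; the closed set is {q1, q2, q3, q4, q7, q8, q9, q12, q13, q15}.

{q1, q2, q3, q4, q7, q8, q9, q12, q13, q15}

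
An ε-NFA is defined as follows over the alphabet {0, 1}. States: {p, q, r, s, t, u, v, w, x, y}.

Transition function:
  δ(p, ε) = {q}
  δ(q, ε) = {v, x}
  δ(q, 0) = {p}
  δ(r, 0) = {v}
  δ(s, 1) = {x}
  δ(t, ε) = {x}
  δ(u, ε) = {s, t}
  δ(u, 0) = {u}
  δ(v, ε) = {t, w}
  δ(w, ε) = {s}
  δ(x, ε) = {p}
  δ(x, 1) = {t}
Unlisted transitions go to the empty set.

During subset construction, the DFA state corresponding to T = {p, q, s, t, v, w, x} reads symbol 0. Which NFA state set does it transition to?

q on 0 → {p}.
No 0-transition from p, s, t, v, w, x.
Union after reading 0: {p}.
Now take the ε-closure:
From p via ε: add q.
From q via ε: add v, x.
From v via ε: add t, w.
From w via ε: add s.
No new states can be added; the closed set is {p, q, s, t, v, w, x}.

{p, q, s, t, v, w, x}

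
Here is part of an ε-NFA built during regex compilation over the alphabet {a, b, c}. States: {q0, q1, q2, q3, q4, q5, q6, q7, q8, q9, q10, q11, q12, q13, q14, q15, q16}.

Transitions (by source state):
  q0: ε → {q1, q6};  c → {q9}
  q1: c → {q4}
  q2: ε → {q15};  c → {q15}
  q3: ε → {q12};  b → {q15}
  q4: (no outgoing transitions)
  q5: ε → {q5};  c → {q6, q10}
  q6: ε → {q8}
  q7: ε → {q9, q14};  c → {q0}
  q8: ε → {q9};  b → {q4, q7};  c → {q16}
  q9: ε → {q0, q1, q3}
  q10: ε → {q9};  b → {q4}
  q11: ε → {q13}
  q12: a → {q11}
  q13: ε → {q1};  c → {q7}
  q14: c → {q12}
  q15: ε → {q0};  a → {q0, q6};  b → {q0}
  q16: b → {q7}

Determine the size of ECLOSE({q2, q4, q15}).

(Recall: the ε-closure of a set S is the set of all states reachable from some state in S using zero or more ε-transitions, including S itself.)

10

Start with {q2, q4, q15}.
From q15 via ε: add q0.
From q0 via ε: add q1, q6.
From q6 via ε: add q8.
From q8 via ε: add q9.
From q9 via ε: add q3.
From q3 via ε: add q12.
ε-closure = {q0, q1, q2, q3, q4, q6, q8, q9, q12, q15}, which has 10 states.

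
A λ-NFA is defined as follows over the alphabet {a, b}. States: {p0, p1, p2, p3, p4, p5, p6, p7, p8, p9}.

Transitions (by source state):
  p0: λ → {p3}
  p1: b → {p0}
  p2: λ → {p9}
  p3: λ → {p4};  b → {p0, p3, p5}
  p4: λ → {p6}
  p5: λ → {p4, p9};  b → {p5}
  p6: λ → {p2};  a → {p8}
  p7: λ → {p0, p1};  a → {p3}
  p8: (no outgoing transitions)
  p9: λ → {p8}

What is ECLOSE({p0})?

Start with {p0}.
From p0 via λ: add p3.
From p3 via λ: add p4.
From p4 via λ: add p6.
From p6 via λ: add p2.
From p2 via λ: add p9.
From p9 via λ: add p8.
No new states can be added; the closed set is {p0, p2, p3, p4, p6, p8, p9}.

{p0, p2, p3, p4, p6, p8, p9}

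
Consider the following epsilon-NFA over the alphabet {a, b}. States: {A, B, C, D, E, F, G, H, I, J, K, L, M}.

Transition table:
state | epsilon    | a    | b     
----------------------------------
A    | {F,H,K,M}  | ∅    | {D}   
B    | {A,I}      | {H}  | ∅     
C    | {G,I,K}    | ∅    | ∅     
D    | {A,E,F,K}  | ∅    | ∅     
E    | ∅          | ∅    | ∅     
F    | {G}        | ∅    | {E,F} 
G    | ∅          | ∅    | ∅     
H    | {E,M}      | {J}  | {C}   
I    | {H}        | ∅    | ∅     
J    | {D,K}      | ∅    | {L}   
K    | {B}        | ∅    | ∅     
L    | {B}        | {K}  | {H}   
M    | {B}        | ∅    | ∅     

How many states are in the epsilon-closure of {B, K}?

Start with {B, K}.
From B via epsilon: add A, I.
From A via epsilon: add F, H, M.
From F via epsilon: add G.
From H via epsilon: add E.
epsilon-closure = {A, B, E, F, G, H, I, K, M}, which has 9 states.

9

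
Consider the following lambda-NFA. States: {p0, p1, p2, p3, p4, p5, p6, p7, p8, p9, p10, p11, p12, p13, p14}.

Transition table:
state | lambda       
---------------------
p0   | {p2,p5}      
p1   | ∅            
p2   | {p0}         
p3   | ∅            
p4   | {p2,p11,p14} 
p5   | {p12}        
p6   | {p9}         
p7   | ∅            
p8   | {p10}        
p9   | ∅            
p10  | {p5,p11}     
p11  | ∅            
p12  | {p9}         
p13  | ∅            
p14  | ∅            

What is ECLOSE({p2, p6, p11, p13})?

{p0, p2, p5, p6, p9, p11, p12, p13}

Start with {p2, p6, p11, p13}.
From p2 via lambda: add p0.
From p6 via lambda: add p9.
From p0 via lambda: add p5.
From p5 via lambda: add p12.
No new states can be added; the closed set is {p0, p2, p5, p6, p9, p11, p12, p13}.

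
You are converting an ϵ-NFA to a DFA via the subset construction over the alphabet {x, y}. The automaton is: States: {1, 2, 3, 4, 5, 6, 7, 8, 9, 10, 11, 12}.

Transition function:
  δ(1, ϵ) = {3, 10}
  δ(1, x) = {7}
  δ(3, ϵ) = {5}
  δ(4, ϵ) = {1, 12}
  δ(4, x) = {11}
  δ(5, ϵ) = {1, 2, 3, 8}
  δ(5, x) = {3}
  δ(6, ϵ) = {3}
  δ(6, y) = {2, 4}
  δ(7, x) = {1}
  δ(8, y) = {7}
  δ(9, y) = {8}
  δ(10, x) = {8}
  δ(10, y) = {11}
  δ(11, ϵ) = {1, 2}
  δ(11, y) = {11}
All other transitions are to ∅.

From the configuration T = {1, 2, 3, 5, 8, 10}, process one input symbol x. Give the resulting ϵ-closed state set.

1 on x → {7}.
5 on x → {3}.
10 on x → {8}.
No x-transition from 2, 3, 8.
Union after reading x: {3, 7, 8}.
Now take the ϵ-closure:
From 3 via ϵ: add 5.
From 5 via ϵ: add 1, 2.
From 1 via ϵ: add 10.
No new states can be added; the closed set is {1, 2, 3, 5, 7, 8, 10}.

{1, 2, 3, 5, 7, 8, 10}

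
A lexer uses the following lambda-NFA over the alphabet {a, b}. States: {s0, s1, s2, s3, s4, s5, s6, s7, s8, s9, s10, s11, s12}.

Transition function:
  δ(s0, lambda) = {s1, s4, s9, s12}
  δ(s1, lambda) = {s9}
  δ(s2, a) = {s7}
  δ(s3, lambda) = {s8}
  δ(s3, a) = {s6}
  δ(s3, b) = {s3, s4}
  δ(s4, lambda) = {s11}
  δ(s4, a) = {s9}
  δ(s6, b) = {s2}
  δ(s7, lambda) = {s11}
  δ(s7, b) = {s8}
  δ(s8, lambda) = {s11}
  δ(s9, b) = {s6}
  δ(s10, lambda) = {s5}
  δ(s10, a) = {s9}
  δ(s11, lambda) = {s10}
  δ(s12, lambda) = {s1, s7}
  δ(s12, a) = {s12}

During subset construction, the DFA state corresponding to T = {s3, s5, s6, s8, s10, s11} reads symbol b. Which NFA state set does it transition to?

{s2, s3, s4, s5, s8, s10, s11}

s3 on b → {s3, s4}.
s6 on b → {s2}.
No b-transition from s5, s8, s10, s11.
Union after reading b: {s2, s3, s4}.
Now take the lambda-closure:
From s3 via lambda: add s8.
From s4 via lambda: add s11.
From s11 via lambda: add s10.
From s10 via lambda: add s5.
No new states can be added; the closed set is {s2, s3, s4, s5, s8, s10, s11}.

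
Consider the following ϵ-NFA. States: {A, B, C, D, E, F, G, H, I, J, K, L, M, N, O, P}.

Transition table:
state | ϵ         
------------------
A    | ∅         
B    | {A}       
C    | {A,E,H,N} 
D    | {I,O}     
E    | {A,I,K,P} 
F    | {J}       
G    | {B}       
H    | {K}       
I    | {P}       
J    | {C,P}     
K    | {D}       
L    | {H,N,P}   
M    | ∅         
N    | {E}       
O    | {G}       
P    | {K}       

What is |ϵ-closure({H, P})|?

9

Start with {H, P}.
From H via ϵ: add K.
From K via ϵ: add D.
From D via ϵ: add I, O.
From O via ϵ: add G.
From G via ϵ: add B.
From B via ϵ: add A.
ϵ-closure = {A, B, D, G, H, I, K, O, P}, which has 9 states.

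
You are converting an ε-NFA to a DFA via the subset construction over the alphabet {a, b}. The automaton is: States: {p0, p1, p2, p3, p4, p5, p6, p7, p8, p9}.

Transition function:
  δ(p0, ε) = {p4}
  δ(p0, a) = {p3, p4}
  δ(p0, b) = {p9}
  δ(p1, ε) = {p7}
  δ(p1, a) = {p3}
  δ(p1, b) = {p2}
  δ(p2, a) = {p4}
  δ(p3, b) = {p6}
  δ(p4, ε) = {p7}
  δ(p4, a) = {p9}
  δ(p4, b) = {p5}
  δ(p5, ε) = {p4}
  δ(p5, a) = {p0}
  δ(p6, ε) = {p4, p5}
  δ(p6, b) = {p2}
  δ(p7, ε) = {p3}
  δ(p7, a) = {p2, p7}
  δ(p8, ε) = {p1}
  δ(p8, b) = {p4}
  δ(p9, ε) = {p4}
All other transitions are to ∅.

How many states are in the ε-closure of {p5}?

Start with {p5}.
From p5 via ε: add p4.
From p4 via ε: add p7.
From p7 via ε: add p3.
ε-closure = {p3, p4, p5, p7}, which has 4 states.

4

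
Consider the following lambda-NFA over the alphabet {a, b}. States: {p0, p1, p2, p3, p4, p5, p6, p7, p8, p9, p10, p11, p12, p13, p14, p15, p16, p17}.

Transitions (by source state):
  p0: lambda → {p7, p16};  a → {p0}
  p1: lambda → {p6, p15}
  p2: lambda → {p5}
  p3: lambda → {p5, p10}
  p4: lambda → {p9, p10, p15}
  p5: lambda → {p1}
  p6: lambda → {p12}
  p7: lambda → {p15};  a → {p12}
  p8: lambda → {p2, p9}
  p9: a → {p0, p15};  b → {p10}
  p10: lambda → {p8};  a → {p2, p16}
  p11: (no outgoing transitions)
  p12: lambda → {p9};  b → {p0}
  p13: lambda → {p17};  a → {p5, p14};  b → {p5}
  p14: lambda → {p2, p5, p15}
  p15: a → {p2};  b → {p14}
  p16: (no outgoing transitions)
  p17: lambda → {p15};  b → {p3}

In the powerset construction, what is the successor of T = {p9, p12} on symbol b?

p9 on b → {p10}.
p12 on b → {p0}.
Union after reading b: {p0, p10}.
Now take the lambda-closure:
From p0 via lambda: add p7, p16.
From p10 via lambda: add p8.
From p7 via lambda: add p15.
From p8 via lambda: add p2, p9.
From p2 via lambda: add p5.
From p5 via lambda: add p1.
From p1 via lambda: add p6.
From p6 via lambda: add p12.
No new states can be added; the closed set is {p0, p1, p2, p5, p6, p7, p8, p9, p10, p12, p15, p16}.

{p0, p1, p2, p5, p6, p7, p8, p9, p10, p12, p15, p16}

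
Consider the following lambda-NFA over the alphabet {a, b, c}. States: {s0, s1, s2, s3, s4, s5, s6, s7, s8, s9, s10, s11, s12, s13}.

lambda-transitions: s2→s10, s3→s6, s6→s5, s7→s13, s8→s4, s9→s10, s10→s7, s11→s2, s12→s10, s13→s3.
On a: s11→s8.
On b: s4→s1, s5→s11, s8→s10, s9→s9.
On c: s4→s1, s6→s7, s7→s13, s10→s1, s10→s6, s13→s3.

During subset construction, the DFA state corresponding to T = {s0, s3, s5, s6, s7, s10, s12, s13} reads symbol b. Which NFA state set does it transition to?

s5 on b → {s11}.
No b-transition from s0, s3, s6, s7, s10, s12, s13.
Union after reading b: {s11}.
Now take the lambda-closure:
From s11 via lambda: add s2.
From s2 via lambda: add s10.
From s10 via lambda: add s7.
From s7 via lambda: add s13.
From s13 via lambda: add s3.
From s3 via lambda: add s6.
From s6 via lambda: add s5.
No new states can be added; the closed set is {s2, s3, s5, s6, s7, s10, s11, s13}.

{s2, s3, s5, s6, s7, s10, s11, s13}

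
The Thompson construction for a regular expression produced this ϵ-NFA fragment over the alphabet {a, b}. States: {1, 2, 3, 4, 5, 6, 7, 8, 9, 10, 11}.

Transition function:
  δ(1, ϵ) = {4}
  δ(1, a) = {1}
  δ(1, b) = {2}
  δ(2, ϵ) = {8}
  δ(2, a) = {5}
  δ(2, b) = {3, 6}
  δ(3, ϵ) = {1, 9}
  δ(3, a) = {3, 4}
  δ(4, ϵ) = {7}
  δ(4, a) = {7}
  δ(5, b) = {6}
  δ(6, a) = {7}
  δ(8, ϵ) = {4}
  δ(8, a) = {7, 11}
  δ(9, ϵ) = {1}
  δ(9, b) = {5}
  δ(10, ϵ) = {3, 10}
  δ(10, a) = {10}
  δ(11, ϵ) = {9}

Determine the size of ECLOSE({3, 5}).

Start with {3, 5}.
From 3 via ϵ: add 1, 9.
From 1 via ϵ: add 4.
From 4 via ϵ: add 7.
ϵ-closure = {1, 3, 4, 5, 7, 9}, which has 6 states.

6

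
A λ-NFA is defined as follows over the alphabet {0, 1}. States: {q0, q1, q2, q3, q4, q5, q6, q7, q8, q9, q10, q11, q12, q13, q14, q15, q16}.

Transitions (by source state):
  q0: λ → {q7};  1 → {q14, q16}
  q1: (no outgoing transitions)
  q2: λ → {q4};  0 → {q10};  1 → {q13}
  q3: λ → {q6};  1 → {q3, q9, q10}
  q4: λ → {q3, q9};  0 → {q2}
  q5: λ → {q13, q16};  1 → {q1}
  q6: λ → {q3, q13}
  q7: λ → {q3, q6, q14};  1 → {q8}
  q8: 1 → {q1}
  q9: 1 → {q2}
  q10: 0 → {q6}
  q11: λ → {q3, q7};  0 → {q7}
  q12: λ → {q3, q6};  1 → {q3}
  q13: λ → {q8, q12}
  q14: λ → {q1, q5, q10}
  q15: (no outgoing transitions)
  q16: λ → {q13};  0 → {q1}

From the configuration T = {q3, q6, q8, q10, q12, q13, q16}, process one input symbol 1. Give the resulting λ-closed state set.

q3 on 1 → {q3, q9, q10}.
q8 on 1 → {q1}.
q12 on 1 → {q3}.
No 1-transition from q6, q10, q13, q16.
Union after reading 1: {q1, q3, q9, q10}.
Now take the λ-closure:
From q3 via λ: add q6.
From q6 via λ: add q13.
From q13 via λ: add q8, q12.
No new states can be added; the closed set is {q1, q3, q6, q8, q9, q10, q12, q13}.

{q1, q3, q6, q8, q9, q10, q12, q13}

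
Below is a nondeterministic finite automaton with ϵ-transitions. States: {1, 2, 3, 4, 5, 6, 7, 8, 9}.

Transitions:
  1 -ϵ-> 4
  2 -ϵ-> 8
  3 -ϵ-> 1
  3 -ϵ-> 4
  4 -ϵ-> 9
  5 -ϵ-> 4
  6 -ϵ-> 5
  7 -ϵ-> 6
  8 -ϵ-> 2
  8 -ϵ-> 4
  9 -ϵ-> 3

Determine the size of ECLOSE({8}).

6

Start with {8}.
From 8 via ϵ: add 2, 4.
From 4 via ϵ: add 9.
From 9 via ϵ: add 3.
From 3 via ϵ: add 1.
ϵ-closure = {1, 2, 3, 4, 8, 9}, which has 6 states.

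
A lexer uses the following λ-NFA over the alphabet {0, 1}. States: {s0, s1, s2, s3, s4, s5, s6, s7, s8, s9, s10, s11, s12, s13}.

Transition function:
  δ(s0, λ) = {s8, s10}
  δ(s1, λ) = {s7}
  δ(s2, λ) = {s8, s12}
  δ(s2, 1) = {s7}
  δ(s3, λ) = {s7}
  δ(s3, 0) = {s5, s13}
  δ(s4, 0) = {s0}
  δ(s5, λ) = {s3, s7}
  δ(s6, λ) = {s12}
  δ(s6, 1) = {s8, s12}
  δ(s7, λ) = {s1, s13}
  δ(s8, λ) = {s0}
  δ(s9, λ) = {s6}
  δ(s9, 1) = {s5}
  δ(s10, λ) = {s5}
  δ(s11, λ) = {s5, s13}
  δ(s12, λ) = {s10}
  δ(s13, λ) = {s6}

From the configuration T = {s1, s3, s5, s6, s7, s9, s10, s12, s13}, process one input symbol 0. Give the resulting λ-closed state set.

s3 on 0 → {s5, s13}.
No 0-transition from s1, s5, s6, s7, s9, s10, s12, s13.
Union after reading 0: {s5, s13}.
Now take the λ-closure:
From s5 via λ: add s3, s7.
From s13 via λ: add s6.
From s6 via λ: add s12.
From s7 via λ: add s1.
From s12 via λ: add s10.
No new states can be added; the closed set is {s1, s3, s5, s6, s7, s10, s12, s13}.

{s1, s3, s5, s6, s7, s10, s12, s13}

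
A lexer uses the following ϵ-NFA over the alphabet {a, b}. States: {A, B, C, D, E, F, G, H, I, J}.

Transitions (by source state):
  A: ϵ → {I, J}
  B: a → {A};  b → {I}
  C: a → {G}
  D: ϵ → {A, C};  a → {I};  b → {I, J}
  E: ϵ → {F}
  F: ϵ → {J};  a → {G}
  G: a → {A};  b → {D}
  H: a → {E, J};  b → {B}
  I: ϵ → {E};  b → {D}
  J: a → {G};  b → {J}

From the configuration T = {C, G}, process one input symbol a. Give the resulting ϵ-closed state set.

{A, E, F, G, I, J}

C on a → {G}.
G on a → {A}.
Union after reading a: {A, G}.
Now take the ϵ-closure:
From A via ϵ: add I, J.
From I via ϵ: add E.
From E via ϵ: add F.
No new states can be added; the closed set is {A, E, F, G, I, J}.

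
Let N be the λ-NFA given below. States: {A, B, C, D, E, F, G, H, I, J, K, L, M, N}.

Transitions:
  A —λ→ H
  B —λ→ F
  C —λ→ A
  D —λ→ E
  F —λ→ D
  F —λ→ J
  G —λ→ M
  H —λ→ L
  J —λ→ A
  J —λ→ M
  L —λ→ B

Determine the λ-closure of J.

{A, B, D, E, F, H, J, L, M}

Start with {J}.
From J via λ: add A, M.
From A via λ: add H.
From H via λ: add L.
From L via λ: add B.
From B via λ: add F.
From F via λ: add D.
From D via λ: add E.
No new states can be added; the closed set is {A, B, D, E, F, H, J, L, M}.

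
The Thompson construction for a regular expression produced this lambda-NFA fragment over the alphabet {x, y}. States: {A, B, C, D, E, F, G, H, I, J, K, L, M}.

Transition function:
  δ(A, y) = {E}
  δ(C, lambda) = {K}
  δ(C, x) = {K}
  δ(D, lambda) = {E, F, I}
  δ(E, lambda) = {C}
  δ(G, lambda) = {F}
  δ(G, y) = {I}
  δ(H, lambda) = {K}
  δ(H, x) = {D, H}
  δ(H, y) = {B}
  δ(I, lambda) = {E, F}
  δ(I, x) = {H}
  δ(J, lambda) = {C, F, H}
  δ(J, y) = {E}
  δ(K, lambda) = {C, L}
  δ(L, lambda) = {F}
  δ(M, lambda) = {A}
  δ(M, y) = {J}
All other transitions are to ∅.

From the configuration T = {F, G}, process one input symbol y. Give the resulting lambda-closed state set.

G on y → {I}.
No y-transition from F.
Union after reading y: {I}.
Now take the lambda-closure:
From I via lambda: add E, F.
From E via lambda: add C.
From C via lambda: add K.
From K via lambda: add L.
No new states can be added; the closed set is {C, E, F, I, K, L}.

{C, E, F, I, K, L}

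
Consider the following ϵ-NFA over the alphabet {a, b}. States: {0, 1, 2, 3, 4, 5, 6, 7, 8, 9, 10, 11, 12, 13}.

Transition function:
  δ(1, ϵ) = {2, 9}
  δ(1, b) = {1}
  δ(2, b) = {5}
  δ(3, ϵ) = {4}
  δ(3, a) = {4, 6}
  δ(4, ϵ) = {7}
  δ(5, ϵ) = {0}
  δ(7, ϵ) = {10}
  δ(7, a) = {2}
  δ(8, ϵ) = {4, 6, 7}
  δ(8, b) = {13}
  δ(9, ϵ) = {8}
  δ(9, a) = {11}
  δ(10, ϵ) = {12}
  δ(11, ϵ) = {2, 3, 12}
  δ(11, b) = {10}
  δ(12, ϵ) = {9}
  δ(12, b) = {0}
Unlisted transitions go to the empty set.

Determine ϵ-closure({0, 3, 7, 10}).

Start with {0, 3, 7, 10}.
From 3 via ϵ: add 4.
From 10 via ϵ: add 12.
From 12 via ϵ: add 9.
From 9 via ϵ: add 8.
From 8 via ϵ: add 6.
No new states can be added; the closed set is {0, 3, 4, 6, 7, 8, 9, 10, 12}.

{0, 3, 4, 6, 7, 8, 9, 10, 12}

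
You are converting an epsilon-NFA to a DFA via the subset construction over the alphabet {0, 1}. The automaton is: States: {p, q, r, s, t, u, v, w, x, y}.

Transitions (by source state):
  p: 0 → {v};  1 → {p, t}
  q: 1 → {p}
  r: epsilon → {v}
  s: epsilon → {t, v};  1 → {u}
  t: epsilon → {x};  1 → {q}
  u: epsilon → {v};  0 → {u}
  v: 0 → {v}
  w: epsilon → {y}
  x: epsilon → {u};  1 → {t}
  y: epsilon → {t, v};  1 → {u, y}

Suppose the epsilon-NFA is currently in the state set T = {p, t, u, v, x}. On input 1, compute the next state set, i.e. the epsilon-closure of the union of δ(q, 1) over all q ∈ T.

{p, q, t, u, v, x}

p on 1 → {p, t}.
t on 1 → {q}.
x on 1 → {t}.
No 1-transition from u, v.
Union after reading 1: {p, q, t}.
Now take the epsilon-closure:
From t via epsilon: add x.
From x via epsilon: add u.
From u via epsilon: add v.
No new states can be added; the closed set is {p, q, t, u, v, x}.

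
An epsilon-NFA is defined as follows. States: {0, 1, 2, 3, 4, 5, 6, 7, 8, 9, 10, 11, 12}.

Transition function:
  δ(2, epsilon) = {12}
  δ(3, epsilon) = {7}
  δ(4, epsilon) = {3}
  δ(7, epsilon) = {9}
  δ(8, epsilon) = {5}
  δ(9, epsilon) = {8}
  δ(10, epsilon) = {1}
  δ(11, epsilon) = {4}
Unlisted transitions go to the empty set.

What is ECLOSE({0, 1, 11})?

{0, 1, 3, 4, 5, 7, 8, 9, 11}

Start with {0, 1, 11}.
From 11 via epsilon: add 4.
From 4 via epsilon: add 3.
From 3 via epsilon: add 7.
From 7 via epsilon: add 9.
From 9 via epsilon: add 8.
From 8 via epsilon: add 5.
No new states can be added; the closed set is {0, 1, 3, 4, 5, 7, 8, 9, 11}.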